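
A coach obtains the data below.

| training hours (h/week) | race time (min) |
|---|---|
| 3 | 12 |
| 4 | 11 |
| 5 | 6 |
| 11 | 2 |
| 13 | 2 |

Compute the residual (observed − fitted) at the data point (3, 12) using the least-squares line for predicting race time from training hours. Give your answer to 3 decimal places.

n = 5, Σx = 36, Σy = 33, Σxy = 158, Σx² = 340
Sxx = Σx² − (Σx)²/n = 340 − 259.2 = 80.8
Sxy = Σxy − (Σx)(Σy)/n = 158 − 237.6 = -79.6
b = Sxy/Sxx = -79.6/80.8 = -0.985149
a = ȳ − b·x̄ = 6.6 − (-0.985149)·7.2 = 13.693069
ŷ(3) = 13.693069 + (-0.985149)·3 = 10.737624
residual = y − ŷ = 12 − 10.737624 = 1.262376

1.262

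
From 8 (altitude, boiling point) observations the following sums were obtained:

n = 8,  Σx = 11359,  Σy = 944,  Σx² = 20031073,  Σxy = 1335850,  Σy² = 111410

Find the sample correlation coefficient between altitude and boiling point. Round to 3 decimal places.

Sxx = Σx² − (Σx)²/n = 20031073 − 16128360.125 = 3902712.875
Sxy = Σxy − (Σx)(Σy)/n = 1335850 − 1340362 = -4512
Syy = Σy² − (Σy)²/n = 111410 − 111392 = 18
r = Sxy/√(Sxx·Syy) = -4512/√(70248831.75) = -4512/8381.457615 = -0.538331

-0.538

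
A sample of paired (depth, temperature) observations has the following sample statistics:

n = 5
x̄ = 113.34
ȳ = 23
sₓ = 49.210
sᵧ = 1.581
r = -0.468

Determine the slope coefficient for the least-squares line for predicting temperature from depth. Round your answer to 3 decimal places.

b = r · sᵧ/sₓ = -0.468 · 1.581/49.21 = -0.015036

-0.015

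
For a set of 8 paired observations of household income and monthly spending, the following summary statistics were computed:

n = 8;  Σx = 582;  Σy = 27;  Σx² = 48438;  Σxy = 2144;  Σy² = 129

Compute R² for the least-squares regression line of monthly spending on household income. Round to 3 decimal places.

Sxx = Σx² − (Σx)²/n = 48438 − 42340.5 = 6097.5
Sxy = Σxy − (Σx)(Σy)/n = 2144 − 1964.25 = 179.75
Syy = Σy² − (Σy)²/n = 129 − 91.125 = 37.875
R² = Sxy²/(Sxx·Syy) = (179.75)²/(6097.5·37.875) = 0.139905

0.140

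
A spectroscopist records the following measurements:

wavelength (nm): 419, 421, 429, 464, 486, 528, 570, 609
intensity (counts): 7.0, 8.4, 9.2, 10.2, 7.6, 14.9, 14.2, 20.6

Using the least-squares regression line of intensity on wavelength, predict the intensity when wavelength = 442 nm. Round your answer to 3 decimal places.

8.617

n = 8, Σx = 3926, Σy = 92.1, Σxy = 47349.2, Σx² = 1962900
Sxx = Σx² − (Σx)²/n = 1962900 − 1926684.5 = 36215.5
Sxy = Σxy − (Σx)(Σy)/n = 47349.2 − 45198.075 = 2151.125
b = Sxy/Sxx = 2151.125/36215.5 = 0.059398
a = ȳ − b·x̄ = 11.5125 − 0.059398·490.75 = -17.637024
ŷ(442) = a + b·442 = -17.637024 + 0.059398·442 = 8.616852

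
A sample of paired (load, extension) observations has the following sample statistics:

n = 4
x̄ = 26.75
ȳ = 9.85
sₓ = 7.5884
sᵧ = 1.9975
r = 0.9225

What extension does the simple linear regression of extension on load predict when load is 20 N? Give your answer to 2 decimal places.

b = r · sᵧ/sₓ = 0.9225 · 1.9975/7.5884 = 0.242830
a = ȳ − b·x̄ = 9.85 − 0.242830·26.75 = 3.354288
ŷ(20) = a + b·20 = 3.354288 + 0.242830·20 = 8.210895

8.21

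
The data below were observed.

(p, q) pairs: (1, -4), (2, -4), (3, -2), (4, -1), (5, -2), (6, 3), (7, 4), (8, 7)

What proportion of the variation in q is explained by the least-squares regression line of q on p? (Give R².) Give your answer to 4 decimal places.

n = 8, Σx = 36, Σy = 1, Σxy = 70, Σx² = 204, Σy² = 115
Sxx = Σx² − (Σx)²/n = 204 − 162 = 42
Sxy = Σxy − (Σx)(Σy)/n = 70 − 4.5 = 65.5
Syy = Σy² − (Σy)²/n = 115 − 0.125 = 114.875
R² = Sxy²/(Sxx·Syy) = (65.5)²/(42·114.875) = 0.889217

0.8892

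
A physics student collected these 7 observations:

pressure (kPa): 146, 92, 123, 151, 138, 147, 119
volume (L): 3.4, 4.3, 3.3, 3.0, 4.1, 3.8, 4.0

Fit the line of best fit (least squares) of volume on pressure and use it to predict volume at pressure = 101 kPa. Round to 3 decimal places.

4.126

n = 7, Σx = 916, Σy = 25.9, Σxy = 3351.3, Σx² = 122524
Sxx = Σx² − (Σx)²/n = 122524 − 119865.142857 = 2658.857143
Sxy = Σxy − (Σx)(Σy)/n = 3351.3 − 3389.2 = -37.9
b = Sxy/Sxx = -37.9/2658.857143 = -0.014254
a = ȳ − b·x̄ = 3.7 − (-0.014254)·130.857143 = 5.565270
ŷ(101) = a + b·101 = 5.565270 + (-0.014254)·101 = 4.125591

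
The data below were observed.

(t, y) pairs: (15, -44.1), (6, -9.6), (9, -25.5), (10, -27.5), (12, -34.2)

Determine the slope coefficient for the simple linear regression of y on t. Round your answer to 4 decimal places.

-3.7310

n = 5, Σx = 52, Σy = -140.9, Σxy = -1634, Σx² = 586
Sxx = Σx² − (Σx)²/n = 586 − 540.8 = 45.2
Sxy = Σxy − (Σx)(Σy)/n = -1634 − (-1465.36) = -168.64
b = Sxy/Sxx = -168.64/45.2 = -3.730973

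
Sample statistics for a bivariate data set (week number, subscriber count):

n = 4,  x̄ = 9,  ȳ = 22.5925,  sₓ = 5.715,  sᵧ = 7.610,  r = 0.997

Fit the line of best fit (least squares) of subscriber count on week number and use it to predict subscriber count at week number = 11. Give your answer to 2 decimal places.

b = r · sᵧ/sₓ = 0.997 · 7.61/5.715 = 1.327589
a = ȳ − b·x̄ = 22.5925 − 1.327589·9 = 10.644201
ŷ(11) = a + b·11 = 10.644201 + 1.327589·11 = 25.247678

25.25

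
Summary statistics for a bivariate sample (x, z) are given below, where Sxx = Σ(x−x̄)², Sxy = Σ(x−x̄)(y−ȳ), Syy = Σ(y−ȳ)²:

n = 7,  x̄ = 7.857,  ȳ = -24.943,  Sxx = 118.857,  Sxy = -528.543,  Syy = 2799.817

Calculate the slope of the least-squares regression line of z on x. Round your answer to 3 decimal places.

-4.447

b = Sxy/Sxx = -528.543/118.857 = -4.446882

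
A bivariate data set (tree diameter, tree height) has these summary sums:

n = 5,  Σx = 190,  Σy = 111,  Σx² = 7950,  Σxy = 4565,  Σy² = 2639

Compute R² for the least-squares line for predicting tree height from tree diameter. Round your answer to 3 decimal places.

Sxx = Σx² − (Σx)²/n = 7950 − 7220 = 730
Sxy = Σxy − (Σx)(Σy)/n = 4565 − 4218 = 347
Syy = Σy² − (Σy)²/n = 2639 − 2464.2 = 174.8
R² = Sxy²/(Sxx·Syy) = (347)²/(730·174.8) = 0.943615

0.944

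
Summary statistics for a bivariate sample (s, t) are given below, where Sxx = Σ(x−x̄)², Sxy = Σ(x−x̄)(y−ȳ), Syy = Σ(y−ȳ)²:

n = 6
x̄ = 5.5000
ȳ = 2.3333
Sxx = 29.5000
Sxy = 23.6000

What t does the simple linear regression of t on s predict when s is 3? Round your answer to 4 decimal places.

0.3333

b = Sxy/Sxx = 23.6/29.5 = 0.8
a = ȳ − b·x̄ = 2.3333 − 0.8·5.5 = -2.0667
ŷ(3) = a + b·3 = -2.0667 + 0.8·3 = 0.3333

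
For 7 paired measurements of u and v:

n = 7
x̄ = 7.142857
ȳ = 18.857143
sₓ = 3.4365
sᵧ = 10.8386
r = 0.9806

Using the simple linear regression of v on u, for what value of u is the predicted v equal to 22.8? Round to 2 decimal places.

b = r · sᵧ/sₓ = 0.9806 · 10.8386/3.4365 = 3.092778
a = ȳ − b·x̄ = 18.857143 − 3.092778·7.142857 = -3.234127
Set a + b·x = 22.8: x = (22.8 − (-3.234127)) / 3.092778 = 8.417716

8.42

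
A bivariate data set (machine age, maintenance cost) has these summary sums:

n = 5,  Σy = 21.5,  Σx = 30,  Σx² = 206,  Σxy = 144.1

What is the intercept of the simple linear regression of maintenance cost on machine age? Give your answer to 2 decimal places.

Sxx = Σx² − (Σx)²/n = 206 − 180 = 26
Sxy = Σxy − (Σx)(Σy)/n = 144.1 − 129 = 15.1
b = Sxy/Sxx = 15.1/26 = 0.580769
a = ȳ − b·x̄ = 4.3 − 0.580769·6 = 0.815385

0.82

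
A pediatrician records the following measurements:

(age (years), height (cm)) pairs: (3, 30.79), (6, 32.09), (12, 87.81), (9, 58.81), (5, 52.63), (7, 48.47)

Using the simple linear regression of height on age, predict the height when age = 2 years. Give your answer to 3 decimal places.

22.151

n = 6, Σx = 42, Σy = 310.6, Σxy = 2470.36, Σx² = 344
Sxx = Σx² − (Σx)²/n = 344 − 294 = 50
Sxy = Σxy − (Σx)(Σy)/n = 2470.36 − 2174.2 = 296.16
b = Sxy/Sxx = 296.16/50 = 5.9232
a = ȳ − b·x̄ = 51.766667 − 5.9232·7 = 10.304267
ŷ(2) = a + b·2 = 10.304267 + 5.9232·2 = 22.150667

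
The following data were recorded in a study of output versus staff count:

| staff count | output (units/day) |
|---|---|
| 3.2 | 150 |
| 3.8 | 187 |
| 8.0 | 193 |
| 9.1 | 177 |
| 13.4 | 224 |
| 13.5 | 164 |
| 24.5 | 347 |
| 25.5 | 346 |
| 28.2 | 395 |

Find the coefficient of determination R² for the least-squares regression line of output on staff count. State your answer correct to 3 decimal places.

0.885

n = 9, Σx = 129.2, Σy = 2183, Σxy = 38024.4, Σx² = 2579.04, Σy² = 599269
Sxx = Σx² − (Σx)²/n = 2579.04 − 1854.737778 = 724.302222
Sxy = Σxy − (Σx)(Σy)/n = 38024.4 − 31338.177778 = 6686.222222
Syy = Σy² − (Σy)²/n = 599269 − 529498.777778 = 69770.222222
R² = Sxy²/(Sxx·Syy) = (6686.222222)²/(724.302222·69770.222222) = 0.884650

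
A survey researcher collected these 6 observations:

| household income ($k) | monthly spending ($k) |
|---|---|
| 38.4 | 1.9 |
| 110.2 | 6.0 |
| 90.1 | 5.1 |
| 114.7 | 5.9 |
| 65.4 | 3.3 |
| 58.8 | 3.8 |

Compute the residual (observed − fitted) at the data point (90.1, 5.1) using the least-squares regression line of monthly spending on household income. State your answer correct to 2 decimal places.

0.22

n = 6, Σx = 477.6, Σy = 26, Σxy = 2309.66, Σx² = 42627.3
Sxx = Σx² − (Σx)²/n = 42627.3 − 38016.96 = 4610.34
Sxy = Σxy − (Σx)(Σy)/n = 2309.66 − 2069.6 = 240.06
b = Sxy/Sxx = 240.06/4610.34 = 0.052070
a = ȳ − b·x̄ = 4.333333 − 0.052070·79.6 = 0.188568
ŷ(90.1) = 0.188568 + 0.052070·90.1 = 4.880067
residual = y − ŷ = 5.1 − 4.880067 = 0.219933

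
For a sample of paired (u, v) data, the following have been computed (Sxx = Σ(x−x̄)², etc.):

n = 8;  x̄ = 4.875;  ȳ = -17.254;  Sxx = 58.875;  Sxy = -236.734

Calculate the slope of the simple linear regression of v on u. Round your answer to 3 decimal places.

-4.021

b = Sxy/Sxx = -236.734/58.875 = -4.020960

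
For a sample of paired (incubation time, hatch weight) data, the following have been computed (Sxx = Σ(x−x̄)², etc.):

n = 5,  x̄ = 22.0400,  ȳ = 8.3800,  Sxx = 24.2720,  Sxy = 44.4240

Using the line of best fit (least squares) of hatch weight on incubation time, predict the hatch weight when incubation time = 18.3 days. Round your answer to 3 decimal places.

b = Sxy/Sxx = 44.424/24.272 = 1.830257
a = ȳ − b·x̄ = 8.38 − 1.830257·22.04 = -31.958866
ŷ(18.3) = a + b·18.3 = -31.958866 + 1.830257·18.3 = 1.534838

1.535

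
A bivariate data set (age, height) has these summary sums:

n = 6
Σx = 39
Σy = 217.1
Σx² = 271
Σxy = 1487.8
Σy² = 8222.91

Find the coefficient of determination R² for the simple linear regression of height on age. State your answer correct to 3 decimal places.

Sxx = Σx² − (Σx)²/n = 271 − 253.5 = 17.5
Sxy = Σxy − (Σx)(Σy)/n = 1487.8 − 1411.15 = 76.65
Syy = Σy² − (Σy)²/n = 8222.91 − 7855.401667 = 367.508333
R² = Sxy²/(Sxx·Syy) = (76.65)²/(17.5·367.508333) = 0.913522

0.914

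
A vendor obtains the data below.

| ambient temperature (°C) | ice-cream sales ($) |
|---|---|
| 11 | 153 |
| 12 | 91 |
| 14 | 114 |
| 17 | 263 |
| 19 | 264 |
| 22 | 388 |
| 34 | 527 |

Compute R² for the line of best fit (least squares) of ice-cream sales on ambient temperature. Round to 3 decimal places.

0.916

n = 7, Σx = 129, Σy = 1800, Σxy = 40312, Σx² = 2751, Σy² = 611824
Sxx = Σx² − (Σx)²/n = 2751 − 2377.285714 = 373.714286
Sxy = Σxy − (Σx)(Σy)/n = 40312 − 33171.428571 = 7140.571429
Syy = Σy² − (Σy)²/n = 611824 − 462857.142857 = 148966.857143
R² = Sxy²/(Sxx·Syy) = (7140.571429)²/(373.714286·148966.857143) = 0.915876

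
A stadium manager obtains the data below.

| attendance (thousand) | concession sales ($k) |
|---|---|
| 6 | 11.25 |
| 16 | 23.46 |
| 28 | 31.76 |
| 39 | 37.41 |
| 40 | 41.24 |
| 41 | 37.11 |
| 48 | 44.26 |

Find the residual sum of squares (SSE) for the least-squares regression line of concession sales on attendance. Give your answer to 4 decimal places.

n = 7, Σx = 218, Σy = 226.49, Σxy = 8086.72, Σx² = 8182, Σy² = 8121.9771
Sxx = Σx² − (Σx)²/n = 8182 − 6789.142857 = 1392.857143
Sxy = Σxy − (Σx)(Σy)/n = 8086.72 − 7053.545714 = 1033.174286
Syy = Σy² − (Σy)²/n = 8121.9771 − 7328.245729 = 793.731371
b = Sxy/Sxx = 1033.174286/1392.857143 = 0.741766
SSE = Syy − b·Sxy = 793.731371 − 0.741766·1033.174286 = 27.357655

27.3577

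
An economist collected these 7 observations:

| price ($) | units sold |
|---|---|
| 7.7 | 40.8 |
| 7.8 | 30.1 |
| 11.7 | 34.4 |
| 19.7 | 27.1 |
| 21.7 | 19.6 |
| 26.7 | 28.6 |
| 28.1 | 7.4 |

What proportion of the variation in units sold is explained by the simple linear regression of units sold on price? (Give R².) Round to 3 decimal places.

n = 7, Σx = 123.4, Σy = 188, Σxy = 2882.17, Σx² = 2618.5, Σy² = 5745.3
Sxx = Σx² − (Σx)²/n = 2618.5 − 2175.365714 = 443.134286
Sxy = Σxy − (Σx)(Σy)/n = 2882.17 − 3314.171429 = -432.001429
Syy = Σy² − (Σy)²/n = 5745.3 − 5049.142857 = 696.157143
R² = Sxy²/(Sxx·Syy) = (-432.001429)²/(443.134286·696.157143) = 0.604961

0.605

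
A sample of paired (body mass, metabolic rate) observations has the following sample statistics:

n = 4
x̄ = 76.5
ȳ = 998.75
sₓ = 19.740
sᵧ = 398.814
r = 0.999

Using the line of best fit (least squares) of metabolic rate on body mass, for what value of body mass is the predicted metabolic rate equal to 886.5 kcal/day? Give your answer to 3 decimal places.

b = r · sᵧ/sₓ = 0.999 · 398.814/19.74 = 20.183140
a = ȳ − b·x̄ = 998.75 − 20.183140·76.5 = -545.260219
Set a + b·x = 886.5: x = (886.5 − (-545.260219)) / 20.183140 = 70.938427

70.938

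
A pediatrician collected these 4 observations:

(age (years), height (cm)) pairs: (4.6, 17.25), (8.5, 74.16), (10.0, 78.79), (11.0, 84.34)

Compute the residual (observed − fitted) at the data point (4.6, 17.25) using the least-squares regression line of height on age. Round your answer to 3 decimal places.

-4.102

n = 4, Σx = 34.1, Σy = 254.54, Σxy = 2425.35, Σx² = 314.41
Sxx = Σx² − (Σx)²/n = 314.41 − 290.7025 = 23.7075
Sxy = Σxy − (Σx)(Σy)/n = 2425.35 − 2169.9535 = 255.3965
b = Sxy/Sxx = 255.3965/23.7075 = 10.772815
a = ȳ − b·x̄ = 63.635 − 10.772815·8.525 = -28.203244
ŷ(4.6) = -28.203244 + 10.772815·4.6 = 21.351703
residual = y − ŷ = 17.25 − 21.351703 = -4.101703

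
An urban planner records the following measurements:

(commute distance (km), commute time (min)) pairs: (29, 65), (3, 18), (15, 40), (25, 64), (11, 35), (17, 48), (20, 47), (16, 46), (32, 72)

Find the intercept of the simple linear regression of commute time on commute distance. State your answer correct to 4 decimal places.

n = 9, Σx = 168, Σy = 435, Σxy = 9320, Σx² = 3790
Sxx = Σx² − (Σx)²/n = 3790 − 3136 = 654
Sxy = Σxy − (Σx)(Σy)/n = 9320 − 8120 = 1200
b = Sxy/Sxx = 1200/654 = 1.834862
a = ȳ − b·x̄ = 48.333333 − 1.834862·18.666667 = 14.082569

14.0826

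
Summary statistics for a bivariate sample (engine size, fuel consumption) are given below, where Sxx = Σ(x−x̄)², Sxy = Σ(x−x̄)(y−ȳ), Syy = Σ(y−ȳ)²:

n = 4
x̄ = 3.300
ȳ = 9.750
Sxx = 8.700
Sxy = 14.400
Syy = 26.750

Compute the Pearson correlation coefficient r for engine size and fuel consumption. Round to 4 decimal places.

0.9439

r = Sxy/√(Sxx·Syy) = 14.4/√(232.725) = 14.4/15.255327 = 0.943933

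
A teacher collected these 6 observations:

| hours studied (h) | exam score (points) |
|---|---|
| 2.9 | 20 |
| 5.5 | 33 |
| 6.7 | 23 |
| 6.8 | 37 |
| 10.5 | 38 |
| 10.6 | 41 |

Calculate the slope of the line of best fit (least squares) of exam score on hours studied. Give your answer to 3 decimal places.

n = 6, Σx = 43, Σy = 192, Σxy = 1478.8, Σx² = 352.4
Sxx = Σx² − (Σx)²/n = 352.4 − 308.166667 = 44.233333
Sxy = Σxy − (Σx)(Σy)/n = 1478.8 − 1376 = 102.8
b = Sxy/Sxx = 102.8/44.233333 = 2.324039

2.324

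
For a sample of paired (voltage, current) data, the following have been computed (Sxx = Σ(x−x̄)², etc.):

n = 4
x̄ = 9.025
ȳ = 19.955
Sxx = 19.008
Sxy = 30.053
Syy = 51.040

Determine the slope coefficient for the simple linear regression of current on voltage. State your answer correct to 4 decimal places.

1.5811

b = Sxy/Sxx = 30.053/19.008 = 1.581071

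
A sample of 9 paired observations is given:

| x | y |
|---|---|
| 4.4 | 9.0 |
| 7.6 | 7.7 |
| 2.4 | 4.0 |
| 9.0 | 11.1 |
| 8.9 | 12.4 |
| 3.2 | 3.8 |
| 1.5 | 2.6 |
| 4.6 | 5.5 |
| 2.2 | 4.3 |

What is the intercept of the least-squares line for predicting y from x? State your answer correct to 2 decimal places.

1.39

n = 9, Σx = 43.8, Σy = 60.4, Σxy = 368.8, Σx² = 281.58
Sxx = Σx² − (Σx)²/n = 281.58 − 213.16 = 68.42
Sxy = Σxy − (Σx)(Σy)/n = 368.8 − 293.946667 = 74.853333
b = Sxy/Sxx = 74.853333/68.42 = 1.094027
a = ȳ − b·x̄ = 6.711111 − 1.094027·4.866667 = 1.386846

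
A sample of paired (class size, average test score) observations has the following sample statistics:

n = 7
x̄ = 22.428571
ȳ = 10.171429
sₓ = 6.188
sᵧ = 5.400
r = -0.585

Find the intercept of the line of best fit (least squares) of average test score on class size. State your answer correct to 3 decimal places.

21.621

b = r · sᵧ/sₓ = -0.585 · 5.4/6.188 = -0.510504
a = ȳ − b·x̄ = 10.171429 − (-0.510504)·22.428571 = 21.621309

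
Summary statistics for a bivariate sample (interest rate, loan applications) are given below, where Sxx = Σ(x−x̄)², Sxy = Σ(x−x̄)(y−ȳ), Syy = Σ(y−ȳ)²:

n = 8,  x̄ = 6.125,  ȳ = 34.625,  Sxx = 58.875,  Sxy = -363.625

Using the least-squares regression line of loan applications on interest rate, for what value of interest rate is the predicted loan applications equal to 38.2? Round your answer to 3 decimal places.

5.546

b = Sxy/Sxx = -363.625/58.875 = -6.176221
a = ȳ − b·x̄ = 34.625 − (-6.176221)·6.125 = 72.454352
Set a + b·x = 38.2: x = (38.2 − 72.454352) / (-6.176221) = 5.546167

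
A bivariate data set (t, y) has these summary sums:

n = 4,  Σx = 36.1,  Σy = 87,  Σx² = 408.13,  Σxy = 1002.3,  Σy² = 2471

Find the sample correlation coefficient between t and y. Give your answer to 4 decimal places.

0.9947

Sxx = Σx² − (Σx)²/n = 408.13 − 325.8025 = 82.3275
Sxy = Σxy − (Σx)(Σy)/n = 1002.3 − 785.175 = 217.125
Syy = Σy² − (Σy)²/n = 2471 − 1892.25 = 578.75
r = Sxy/√(Sxx·Syy) = 217.125/√(47647.040625) = 217.125/218.282021 = 0.994699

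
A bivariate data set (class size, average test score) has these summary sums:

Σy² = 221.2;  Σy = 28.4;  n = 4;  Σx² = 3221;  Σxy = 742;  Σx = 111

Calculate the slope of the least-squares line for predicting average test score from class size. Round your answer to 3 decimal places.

Sxx = Σx² − (Σx)²/n = 3221 − 3080.25 = 140.75
Sxy = Σxy − (Σx)(Σy)/n = 742 − 788.1 = -46.1
b = Sxy/Sxx = -46.1/140.75 = -0.327531

-0.328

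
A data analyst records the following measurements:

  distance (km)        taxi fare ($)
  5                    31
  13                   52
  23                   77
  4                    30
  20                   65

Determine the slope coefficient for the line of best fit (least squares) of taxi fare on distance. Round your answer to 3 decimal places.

n = 5, Σx = 65, Σy = 255, Σxy = 4022, Σx² = 1139
Sxx = Σx² − (Σx)²/n = 1139 − 845 = 294
Sxy = Σxy − (Σx)(Σy)/n = 4022 − 3315 = 707
b = Sxy/Sxx = 707/294 = 2.404762

2.405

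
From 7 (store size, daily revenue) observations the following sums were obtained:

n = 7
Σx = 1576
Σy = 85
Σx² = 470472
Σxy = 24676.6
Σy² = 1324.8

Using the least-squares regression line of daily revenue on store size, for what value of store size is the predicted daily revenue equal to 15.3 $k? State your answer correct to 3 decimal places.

Sxx = Σx² − (Σx)²/n = 470472 − 354825.142857 = 115646.857143
Sxy = Σxy − (Σx)(Σy)/n = 24676.6 − 19137.142857 = 5539.457143
b = Sxy/Sxx = 5539.457143/115646.857143 = 0.047900
a = ȳ − b·x̄ = 12.142857 − 0.047900·225.142857 = 1.358567
Set a + b·x = 15.3: x = (15.3 − 1.358567) / 0.047900 = 291.054307

291.054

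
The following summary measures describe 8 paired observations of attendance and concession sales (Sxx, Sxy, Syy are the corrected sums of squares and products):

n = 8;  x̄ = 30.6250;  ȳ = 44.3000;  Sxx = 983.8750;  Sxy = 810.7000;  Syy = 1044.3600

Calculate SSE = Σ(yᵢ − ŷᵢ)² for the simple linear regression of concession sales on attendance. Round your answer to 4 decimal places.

376.3539

b = Sxy/Sxx = 810.7/983.875 = 0.823987
SSE = Syy − b·Sxy = 1044.36 − 0.823987·810.7 = 376.353912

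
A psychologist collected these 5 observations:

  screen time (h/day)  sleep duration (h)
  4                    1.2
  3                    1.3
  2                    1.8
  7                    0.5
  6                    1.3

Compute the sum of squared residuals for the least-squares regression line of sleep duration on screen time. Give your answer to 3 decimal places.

0.258

n = 5, Σx = 22, Σy = 6.1, Σxy = 23.6, Σx² = 114, Σy² = 8.31
Sxx = Σx² − (Σx)²/n = 114 − 96.8 = 17.2
Sxy = Σxy − (Σx)(Σy)/n = 23.6 − 26.84 = -3.24
Syy = Σy² − (Σy)²/n = 8.31 − 7.442 = 0.868
b = Sxy/Sxx = -3.24/17.2 = -0.188372
SSE = Syy − b·Sxy = 0.868 − (-0.188372)·(-3.24) = 0.257674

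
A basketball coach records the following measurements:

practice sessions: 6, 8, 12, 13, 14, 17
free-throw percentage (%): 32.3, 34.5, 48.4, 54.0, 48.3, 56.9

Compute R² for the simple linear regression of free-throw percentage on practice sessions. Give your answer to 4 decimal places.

n = 6, Σx = 70, Σy = 274.4, Σxy = 3396.1, Σx² = 898, Σy² = 13062.6
Sxx = Σx² − (Σx)²/n = 898 − 816.666667 = 81.333333
Sxy = Σxy − (Σx)(Σy)/n = 3396.1 − 3201.333333 = 194.766667
Syy = Σy² − (Σy)²/n = 13062.6 − 12549.226667 = 513.373333
R² = Sxy²/(Sxx·Syy) = (194.766667)²/(81.333333·513.373333) = 0.908505

0.9085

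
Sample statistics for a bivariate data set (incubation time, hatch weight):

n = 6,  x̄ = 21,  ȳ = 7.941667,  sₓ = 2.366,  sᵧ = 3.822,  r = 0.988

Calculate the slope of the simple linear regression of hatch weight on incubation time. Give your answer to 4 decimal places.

1.5960

b = r · sᵧ/sₓ = 0.988 · 3.822/2.366 = 1.596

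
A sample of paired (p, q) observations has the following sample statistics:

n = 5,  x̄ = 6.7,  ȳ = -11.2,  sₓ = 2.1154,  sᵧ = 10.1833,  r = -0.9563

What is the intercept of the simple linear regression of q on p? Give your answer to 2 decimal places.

b = r · sᵧ/sₓ = -0.9563 · 10.1833/2.1154 = -4.603522
a = ȳ − b·x̄ = -11.2 − (-4.603522)·6.7 = 19.643595

19.64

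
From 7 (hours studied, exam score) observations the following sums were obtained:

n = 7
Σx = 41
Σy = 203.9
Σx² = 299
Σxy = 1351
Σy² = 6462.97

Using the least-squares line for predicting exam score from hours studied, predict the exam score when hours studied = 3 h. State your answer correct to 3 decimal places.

Sxx = Σx² − (Σx)²/n = 299 − 240.142857 = 58.857143
Sxy = Σxy − (Σx)(Σy)/n = 1351 − 1194.271429 = 156.728571
b = Sxy/Sxx = 156.728571/58.857143 = 2.662864
a = ȳ − b·x̄ = 29.128571 − 2.662864·5.857143 = 13.531796
ŷ(3) = a + b·3 = 13.531796 + 2.662864·3 = 21.520388

21.520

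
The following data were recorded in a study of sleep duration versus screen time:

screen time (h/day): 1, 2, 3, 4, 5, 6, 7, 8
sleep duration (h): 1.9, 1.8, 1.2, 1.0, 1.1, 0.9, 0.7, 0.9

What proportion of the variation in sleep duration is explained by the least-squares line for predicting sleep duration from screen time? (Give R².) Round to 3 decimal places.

0.792

n = 8, Σx = 36, Σy = 9.5, Σxy = 36.1, Σx² = 204, Σy² = 12.61
Sxx = Σx² − (Σx)²/n = 204 − 162 = 42
Sxy = Σxy − (Σx)(Σy)/n = 36.1 − 42.75 = -6.65
Syy = Σy² − (Σy)²/n = 12.61 − 11.28125 = 1.32875
R² = Sxy²/(Sxx·Syy) = (-6.65)²/(42·1.32875) = 0.792411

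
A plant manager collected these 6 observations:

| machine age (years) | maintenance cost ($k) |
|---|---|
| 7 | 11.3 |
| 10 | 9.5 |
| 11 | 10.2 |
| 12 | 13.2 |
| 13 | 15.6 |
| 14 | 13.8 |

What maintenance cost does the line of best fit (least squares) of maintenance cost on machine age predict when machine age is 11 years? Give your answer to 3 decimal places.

n = 6, Σx = 67, Σy = 73.6, Σxy = 840.7, Σx² = 779
Sxx = Σx² − (Σx)²/n = 779 − 748.166667 = 30.833333
Sxy = Σxy − (Σx)(Σy)/n = 840.7 − 821.866667 = 18.833333
b = Sxy/Sxx = 18.833333/30.833333 = 0.610811
a = ȳ − b·x̄ = 12.266667 − 0.610811·11.166667 = 5.445946
ŷ(11) = a + b·11 = 5.445946 + 0.610811·11 = 12.164865

12.165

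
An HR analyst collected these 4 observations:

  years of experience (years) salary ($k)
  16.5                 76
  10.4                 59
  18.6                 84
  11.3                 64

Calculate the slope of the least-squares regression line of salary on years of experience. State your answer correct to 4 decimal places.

2.8337

n = 4, Σx = 56.8, Σy = 283, Σxy = 4153.2, Σx² = 854.06
Sxx = Σx² − (Σx)²/n = 854.06 − 806.56 = 47.5
Sxy = Σxy − (Σx)(Σy)/n = 4153.2 − 4018.6 = 134.6
b = Sxy/Sxx = 134.6/47.5 = 2.833684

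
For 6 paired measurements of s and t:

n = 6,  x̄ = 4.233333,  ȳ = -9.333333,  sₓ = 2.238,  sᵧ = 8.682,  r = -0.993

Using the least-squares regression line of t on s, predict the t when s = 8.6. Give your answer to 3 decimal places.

b = r · sᵧ/sₓ = -0.993 · 8.682/2.238 = -3.852201
a = ȳ − b·x̄ = -9.333333 − (-3.852201)·4.233333 = 6.974317
ŷ(8.6) = a + b·8.6 = 6.974317 + (-3.852201)·8.6 = -26.154612

-26.155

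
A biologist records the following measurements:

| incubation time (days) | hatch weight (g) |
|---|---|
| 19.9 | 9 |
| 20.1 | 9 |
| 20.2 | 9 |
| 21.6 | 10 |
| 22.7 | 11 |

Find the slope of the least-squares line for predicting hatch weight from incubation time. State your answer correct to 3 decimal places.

n = 5, Σx = 104.5, Σy = 48, Σxy = 1007.5, Σx² = 2189.91
Sxx = Σx² − (Σx)²/n = 2189.91 − 2184.05 = 5.86
Sxy = Σxy − (Σx)(Σy)/n = 1007.5 − 1003.2 = 4.3
b = Sxy/Sxx = 4.3/5.86 = 0.733788

0.734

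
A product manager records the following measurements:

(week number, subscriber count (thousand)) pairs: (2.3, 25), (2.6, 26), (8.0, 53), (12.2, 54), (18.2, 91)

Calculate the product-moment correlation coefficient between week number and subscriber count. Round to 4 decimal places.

0.9753

n = 5, Σx = 43.3, Σy = 249, Σxy = 2864.1, Σx² = 556.13, Σy² = 15307
Sxx = Σx² − (Σx)²/n = 556.13 − 374.978 = 181.152
Sxy = Σxy − (Σx)(Σy)/n = 2864.1 − 2156.34 = 707.76
Syy = Σy² − (Σy)²/n = 15307 − 12400.2 = 2906.8
r = Sxy/√(Sxx·Syy) = 707.76/√(526572.6336) = 707.76/725.653246 = 0.975342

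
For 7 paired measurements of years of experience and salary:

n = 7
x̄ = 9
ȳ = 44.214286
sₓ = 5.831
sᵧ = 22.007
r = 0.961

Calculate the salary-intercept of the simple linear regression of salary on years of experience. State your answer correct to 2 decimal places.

b = r · sᵧ/sₓ = 0.961 · 22.007/5.831 = 3.626947
a = ȳ − b·x̄ = 44.214286 − 3.626947·9 = 11.571764

11.57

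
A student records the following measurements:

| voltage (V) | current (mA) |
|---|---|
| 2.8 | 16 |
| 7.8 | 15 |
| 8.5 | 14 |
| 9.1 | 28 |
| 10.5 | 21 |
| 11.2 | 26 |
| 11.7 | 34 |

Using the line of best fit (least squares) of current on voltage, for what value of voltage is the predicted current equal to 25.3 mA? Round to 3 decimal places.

10.791

n = 7, Σx = 61.6, Σy = 154, Σxy = 1445.1, Σx² = 596.32
Sxx = Σx² − (Σx)²/n = 596.32 − 542.08 = 54.24
Sxy = Σxy − (Σx)(Σy)/n = 1445.1 − 1355.2 = 89.9
b = Sxy/Sxx = 89.9/54.24 = 1.657448
a = ȳ − b·x̄ = 22 − 1.657448·8.8 = 7.414454
Set a + b·x = 25.3: x = (25.3 − 7.414454) / 1.657448 = 10.791012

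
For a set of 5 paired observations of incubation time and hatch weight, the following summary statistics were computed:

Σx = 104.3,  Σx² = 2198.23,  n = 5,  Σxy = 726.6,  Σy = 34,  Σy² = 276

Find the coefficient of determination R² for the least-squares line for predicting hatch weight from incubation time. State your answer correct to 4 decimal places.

Sxx = Σx² − (Σx)²/n = 2198.23 − 2175.698 = 22.532
Sxy = Σxy − (Σx)(Σy)/n = 726.6 − 709.24 = 17.36
Syy = Σy² − (Σy)²/n = 276 − 231.2 = 44.8
R² = Sxy²/(Sxx·Syy) = (17.36)²/(22.532·44.8) = 0.298553

0.2986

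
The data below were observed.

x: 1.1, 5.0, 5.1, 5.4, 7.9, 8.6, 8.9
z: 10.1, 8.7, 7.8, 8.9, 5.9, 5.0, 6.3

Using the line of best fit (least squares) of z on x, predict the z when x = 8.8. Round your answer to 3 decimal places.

5.780

n = 7, Σx = 42, Σy = 52.7, Σxy = 288.13, Σx² = 296.96
Sxx = Σx² − (Σx)²/n = 296.96 − 252 = 44.96
Sxy = Σxy − (Σx)(Σy)/n = 288.13 − 316.2 = -28.07
b = Sxy/Sxx = -28.07/44.96 = -0.624333
a = ȳ − b·x̄ = 7.528571 − (-0.624333)·6 = 11.274568
ŷ(8.8) = a + b·8.8 = 11.274568 + (-0.624333)·8.8 = 5.780440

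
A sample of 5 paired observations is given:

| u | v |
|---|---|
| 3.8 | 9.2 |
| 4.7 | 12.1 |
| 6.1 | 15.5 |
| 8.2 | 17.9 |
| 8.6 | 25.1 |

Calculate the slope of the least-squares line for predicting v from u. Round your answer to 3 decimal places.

n = 5, Σx = 31.4, Σy = 79.8, Σxy = 549.02, Σx² = 214.94
Sxx = Σx² − (Σx)²/n = 214.94 − 197.192 = 17.748
Sxy = Σxy − (Σx)(Σy)/n = 549.02 − 501.144 = 47.876
b = Sxy/Sxx = 47.876/17.748 = 2.697543

2.698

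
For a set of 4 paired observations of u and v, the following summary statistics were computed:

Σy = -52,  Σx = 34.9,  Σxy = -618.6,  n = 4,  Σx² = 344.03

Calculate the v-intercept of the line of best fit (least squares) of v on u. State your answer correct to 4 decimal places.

23.3988

Sxx = Σx² − (Σx)²/n = 344.03 − 304.5025 = 39.5275
Sxy = Σxy − (Σx)(Σy)/n = -618.6 − (-453.7) = -164.9
b = Sxy/Sxx = -164.9/39.5275 = -4.171779
a = ȳ − b·x̄ = -13 − (-4.171779)·8.725 = 23.398773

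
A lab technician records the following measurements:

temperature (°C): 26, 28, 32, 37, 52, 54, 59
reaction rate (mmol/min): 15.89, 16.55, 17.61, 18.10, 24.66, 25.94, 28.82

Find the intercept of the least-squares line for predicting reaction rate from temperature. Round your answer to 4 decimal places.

n = 7, Σx = 288, Σy = 147.57, Σxy = 6493.22, Σx² = 12954
Sxx = Σx² − (Σx)²/n = 12954 − 11849.142857 = 1104.857143
Sxy = Σxy − (Σx)(Σy)/n = 6493.22 − 6071.451429 = 421.768571
b = Sxy/Sxx = 421.768571/1104.857143 = 0.381740
a = ȳ − b·x̄ = 21.081429 − 0.381740·41.142857 = 5.375539

5.3755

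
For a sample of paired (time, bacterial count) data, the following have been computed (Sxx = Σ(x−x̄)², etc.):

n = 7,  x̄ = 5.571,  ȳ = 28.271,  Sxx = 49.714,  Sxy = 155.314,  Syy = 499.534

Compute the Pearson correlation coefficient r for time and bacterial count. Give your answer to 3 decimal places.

r = Sxy/√(Sxx·Syy) = 155.314/√(24833.833276) = 155.314/157.587542 = 0.985573

0.986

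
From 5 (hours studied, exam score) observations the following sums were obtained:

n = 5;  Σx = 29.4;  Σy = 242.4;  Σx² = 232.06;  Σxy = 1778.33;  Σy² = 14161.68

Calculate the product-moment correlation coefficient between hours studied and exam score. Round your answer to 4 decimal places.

Sxx = Σx² − (Σx)²/n = 232.06 − 172.872 = 59.188
Sxy = Σxy − (Σx)(Σy)/n = 1778.33 − 1425.312 = 353.018
Syy = Σy² − (Σy)²/n = 14161.68 − 11751.552 = 2410.128
r = Sxy/√(Sxx·Syy) = 353.018/√(142650.656064) = 353.018/377.691218 = 0.934674

0.9347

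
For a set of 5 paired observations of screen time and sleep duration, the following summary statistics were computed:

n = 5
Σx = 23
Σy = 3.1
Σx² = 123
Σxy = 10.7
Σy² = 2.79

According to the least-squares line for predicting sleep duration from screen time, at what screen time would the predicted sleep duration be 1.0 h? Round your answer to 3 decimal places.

2.764

Sxx = Σx² − (Σx)²/n = 123 − 105.8 = 17.2
Sxy = Σxy − (Σx)(Σy)/n = 10.7 − 14.26 = -3.56
b = Sxy/Sxx = -3.56/17.2 = -0.206977
a = ȳ − b·x̄ = 0.62 − (-0.206977)·4.6 = 1.572093
Set a + b·x = 1.0: x = (1.0 − 1.572093) / (-0.206977) = 2.764045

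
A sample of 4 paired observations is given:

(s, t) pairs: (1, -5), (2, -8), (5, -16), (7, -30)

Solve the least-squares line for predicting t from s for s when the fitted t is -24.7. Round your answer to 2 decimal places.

6.27

n = 4, Σx = 15, Σy = -59, Σxy = -311, Σx² = 79
Sxx = Σx² − (Σx)²/n = 79 − 56.25 = 22.75
Sxy = Σxy − (Σx)(Σy)/n = -311 − (-221.25) = -89.75
b = Sxy/Sxx = -89.75/22.75 = -3.945055
a = ȳ − b·x̄ = -14.75 − (-3.945055)·3.75 = 0.043956
Set a + b·x = -24.7: x = (-24.7 − 0.043956) / (-3.945055) = 6.272145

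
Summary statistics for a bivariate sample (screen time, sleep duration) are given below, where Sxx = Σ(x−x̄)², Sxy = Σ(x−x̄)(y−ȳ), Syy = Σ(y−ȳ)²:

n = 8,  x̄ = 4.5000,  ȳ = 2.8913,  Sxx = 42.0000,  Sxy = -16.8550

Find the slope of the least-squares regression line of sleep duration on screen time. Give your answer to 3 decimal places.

-0.401

b = Sxy/Sxx = -16.855/42 = -0.401310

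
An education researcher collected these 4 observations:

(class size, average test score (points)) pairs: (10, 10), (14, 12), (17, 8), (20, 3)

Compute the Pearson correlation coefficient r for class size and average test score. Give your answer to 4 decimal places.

n = 4, Σx = 61, Σy = 33, Σxy = 464, Σx² = 985, Σy² = 317
Sxx = Σx² − (Σx)²/n = 985 − 930.25 = 54.75
Sxy = Σxy − (Σx)(Σy)/n = 464 − 503.25 = -39.25
Syy = Σy² − (Σy)²/n = 317 − 272.25 = 44.75
r = Sxy/√(Sxx·Syy) = -39.25/√(2450.0625) = -39.25/49.498106 = -0.792960

-0.7930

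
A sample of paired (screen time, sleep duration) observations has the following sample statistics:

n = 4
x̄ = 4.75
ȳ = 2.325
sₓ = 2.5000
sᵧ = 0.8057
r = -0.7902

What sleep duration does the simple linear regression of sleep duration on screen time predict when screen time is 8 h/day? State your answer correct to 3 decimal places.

b = r · sᵧ/sₓ = -0.7902 · 0.8057/2.5 = -0.254666
a = ȳ − b·x̄ = 2.325 − (-0.254666)·4.75 = 3.534662
ŷ(8) = a + b·8 = 3.534662 + (-0.254666)·8 = 1.497337

1.497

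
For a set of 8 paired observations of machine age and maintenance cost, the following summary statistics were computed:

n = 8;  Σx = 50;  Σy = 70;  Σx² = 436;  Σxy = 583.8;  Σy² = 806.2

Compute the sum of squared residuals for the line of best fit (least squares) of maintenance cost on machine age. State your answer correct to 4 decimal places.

Sxx = Σx² − (Σx)²/n = 436 − 312.5 = 123.5
Sxy = Σxy − (Σx)(Σy)/n = 583.8 − 437.5 = 146.3
Syy = Σy² − (Σy)²/n = 806.2 − 612.5 = 193.7
b = Sxy/Sxx = 146.3/123.5 = 1.184615
SSE = Syy − b·Sxy = 193.7 − 1.184615·146.3 = 20.390769

20.3908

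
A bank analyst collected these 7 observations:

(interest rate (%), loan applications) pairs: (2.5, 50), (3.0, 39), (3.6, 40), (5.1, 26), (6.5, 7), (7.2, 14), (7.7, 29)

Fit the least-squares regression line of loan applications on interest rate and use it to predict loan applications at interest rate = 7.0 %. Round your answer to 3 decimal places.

n = 7, Σx = 35.6, Σy = 205, Σxy = 888.2, Σx² = 207.6
Sxx = Σx² − (Σx)²/n = 207.6 − 181.051429 = 26.548571
Sxy = Σxy − (Σx)(Σy)/n = 888.2 − 1042.571429 = -154.371429
b = Sxy/Sxx = -154.371429/26.548571 = -5.814679
a = ȳ − b·x̄ = 29.285714 − (-5.814679)·5.085714 = 58.857512
ŷ(7.0) = a + b·7.0 = 58.857512 + (-5.814679)·7 = 18.154757

18.155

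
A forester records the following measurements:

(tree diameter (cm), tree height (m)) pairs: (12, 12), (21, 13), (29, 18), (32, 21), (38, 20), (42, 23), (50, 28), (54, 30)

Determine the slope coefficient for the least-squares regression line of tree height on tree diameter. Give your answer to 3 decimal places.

0.441

n = 8, Σx = 278, Σy = 165, Σxy = 6357, Σx² = 11074
Sxx = Σx² − (Σx)²/n = 11074 − 9660.5 = 1413.5
Sxy = Σxy − (Σx)(Σy)/n = 6357 − 5733.75 = 623.25
b = Sxy/Sxx = 623.25/1413.5 = 0.440927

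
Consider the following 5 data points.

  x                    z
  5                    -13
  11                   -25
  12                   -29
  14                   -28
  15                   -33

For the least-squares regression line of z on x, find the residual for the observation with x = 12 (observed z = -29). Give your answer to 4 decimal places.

-2.2647

n = 5, Σx = 57, Σy = -128, Σxy = -1575, Σx² = 711
Sxx = Σx² − (Σx)²/n = 711 − 649.8 = 61.2
Sxy = Σxy − (Σx)(Σy)/n = -1575 − (-1459.2) = -115.8
b = Sxy/Sxx = -115.8/61.2 = -1.892157
a = ȳ − b·x̄ = -25.6 − (-1.892157)·11.4 = -4.029412
ŷ(12) = -4.029412 + (-1.892157)·12 = -26.735294
residual = y − ŷ = -29 − (-26.735294) = -2.264706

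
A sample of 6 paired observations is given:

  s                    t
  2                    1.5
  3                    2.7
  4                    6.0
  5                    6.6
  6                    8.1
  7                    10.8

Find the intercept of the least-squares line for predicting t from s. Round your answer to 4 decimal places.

-2.1886

n = 6, Σx = 27, Σy = 35.7, Σxy = 192.3, Σx² = 139
Sxx = Σx² − (Σx)²/n = 139 − 121.5 = 17.5
Sxy = Σxy − (Σx)(Σy)/n = 192.3 − 160.65 = 31.65
b = Sxy/Sxx = 31.65/17.5 = 1.808571
a = ȳ − b·x̄ = 5.95 − 1.808571·4.5 = -2.188571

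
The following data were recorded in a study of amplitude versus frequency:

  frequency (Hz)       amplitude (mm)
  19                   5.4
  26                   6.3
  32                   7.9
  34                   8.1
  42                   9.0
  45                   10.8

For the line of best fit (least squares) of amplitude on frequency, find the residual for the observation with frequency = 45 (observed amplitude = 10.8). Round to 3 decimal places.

n = 6, Σx = 198, Σy = 47.5, Σxy = 1658.6, Σx² = 7006
Sxx = Σx² − (Σx)²/n = 7006 − 6534 = 472
Sxy = Σxy − (Σx)(Σy)/n = 1658.6 − 1567.5 = 91.1
b = Sxy/Sxx = 91.1/472 = 0.193008
a = ȳ − b·x̄ = 7.916667 − 0.193008·33 = 1.547387
ŷ(45) = 1.547387 + 0.193008·45 = 10.232768
residual = y − ŷ = 10.8 − 10.232768 = 0.567232

0.567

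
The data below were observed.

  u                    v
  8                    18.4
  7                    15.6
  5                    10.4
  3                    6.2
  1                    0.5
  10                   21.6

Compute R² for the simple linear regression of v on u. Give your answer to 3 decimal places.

0.994

n = 6, Σx = 34, Σy = 72.7, Σxy = 543.5, Σx² = 248, Σy² = 1195.33
Sxx = Σx² − (Σx)²/n = 248 − 192.666667 = 55.333333
Sxy = Σxy − (Σx)(Σy)/n = 543.5 − 411.966667 = 131.533333
Syy = Σy² − (Σy)²/n = 1195.33 − 880.881667 = 314.448333
R² = Sxy²/(Sxx·Syy) = (131.533333)²/(55.333333·314.448333) = 0.994341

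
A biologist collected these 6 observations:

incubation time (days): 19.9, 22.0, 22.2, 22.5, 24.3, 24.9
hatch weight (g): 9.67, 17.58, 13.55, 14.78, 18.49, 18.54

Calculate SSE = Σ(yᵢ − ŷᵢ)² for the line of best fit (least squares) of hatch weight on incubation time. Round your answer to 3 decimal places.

n = 6, Σx = 135.8, Σy = 92.61, Σxy = 2123.506, Σx² = 3089.6, Σy² = 1490.2279
Sxx = Σx² − (Σx)²/n = 3089.6 − 3073.606667 = 15.993333
Sxy = Σxy − (Σx)(Σy)/n = 2123.506 − 2096.073 = 27.433
Syy = Σy² − (Σy)²/n = 1490.2279 − 1429.43535 = 60.79255
b = Sxy/Sxx = 27.433/15.993333 = 1.715277
SSE = Syy − b·Sxy = 60.79255 − 1.715277·27.433 = 13.737351

13.737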